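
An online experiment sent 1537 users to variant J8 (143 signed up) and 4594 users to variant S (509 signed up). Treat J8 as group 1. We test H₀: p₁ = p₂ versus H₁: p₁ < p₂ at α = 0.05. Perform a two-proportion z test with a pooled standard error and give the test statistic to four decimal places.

p̂₁ = 143/1537 = 0.0930384, p̂₂ = 509/4594 = 0.1107967.
Pooled p̂ = (143+509)/(1537+4594) = 652/6131 = 0.1063448.
SE = √(p̂(1−p̂)(1/n₁+1/n₂)) = √(0.1063448·0.8936552·0.000868293) = √(8.25188e-05) = 0.0090840.
z = (0.0930384 − 0.1107967)/0.0090840 = -0.0177583/0.0090840 = -1.9549.
p-value = P(Z < -1.955) ≈ 0.0253; since p < α = 0.05, reject H₀.

z = -1.9549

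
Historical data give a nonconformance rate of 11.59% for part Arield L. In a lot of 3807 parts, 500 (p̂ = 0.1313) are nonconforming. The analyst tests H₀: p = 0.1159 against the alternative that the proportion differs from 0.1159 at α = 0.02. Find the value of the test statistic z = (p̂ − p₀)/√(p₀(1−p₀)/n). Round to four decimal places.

p̂ = 500/3807 = 0.131337.
Under H₀, SE = √(0.1159·0.8841/3807) = √(2.69155e-05) = 0.005188.
z = (0.131337 − 0.1159)/0.005188 = 0.015437/0.005188 = 2.9755.
Two-sided p-value ≈ 2·Φ(−2.976) = 0.0029; since p < α = 0.02, reject H₀.

z = 2.9755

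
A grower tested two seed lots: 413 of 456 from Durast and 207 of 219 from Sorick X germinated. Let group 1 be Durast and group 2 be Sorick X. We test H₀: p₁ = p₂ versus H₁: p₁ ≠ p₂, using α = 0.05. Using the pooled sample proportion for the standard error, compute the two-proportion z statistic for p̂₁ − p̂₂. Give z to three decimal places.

p̂₁ = 413/456 = 0.905702, p̂₂ = 207/219 = 0.945205.
Pooled p̂ = (413+207)/(456+219) = 620/675 = 0.918519.
SE = √(p̂(1−p̂)(1/n₁+1/n₂)) = √(0.918519·0.081481·0.00675919) = √(0.000505873) = 0.022492.
z = (0.905702 − 0.945205)/0.022492 = -0.039503/0.022492 = -1.756.
p-value = 2·P(Z > 1.756) ≈ 0.0790; since p > α = 0.05, fail to reject H₀.

z = -1.756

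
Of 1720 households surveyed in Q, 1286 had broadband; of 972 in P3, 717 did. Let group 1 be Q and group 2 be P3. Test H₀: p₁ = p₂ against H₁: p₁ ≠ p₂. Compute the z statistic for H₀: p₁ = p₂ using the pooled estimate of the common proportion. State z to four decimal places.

p̂₁ = 1286/1720 ≈ 0.747674, p̂₂ = 717/972 ≈ 0.737654.
Pooled p̂ = (1286+717)/(1720+972) = 2003/2692 = 0.744056.
SE = √(0.190436 × 0.0016102) = 0.017511.
z = (0.747674 − 0.737654)/0.017511 = 0.010020/0.017511 = 0.5722.

z = 0.5722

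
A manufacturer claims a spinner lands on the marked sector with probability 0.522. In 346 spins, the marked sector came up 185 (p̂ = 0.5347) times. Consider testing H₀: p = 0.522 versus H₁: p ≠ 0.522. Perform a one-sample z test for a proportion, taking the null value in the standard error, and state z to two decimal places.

z = 0.47

p̂ = 185/346 ≈ 0.5347.
Standard error under H₀: √(0.522×0.478/346) = 0.0269.
z = (0.5347 − 0.522)/0.0269 = 0.0127/0.0269 = 0.47.
Two-sided p-value ≈ 2·Φ(−0.472) = 0.6367.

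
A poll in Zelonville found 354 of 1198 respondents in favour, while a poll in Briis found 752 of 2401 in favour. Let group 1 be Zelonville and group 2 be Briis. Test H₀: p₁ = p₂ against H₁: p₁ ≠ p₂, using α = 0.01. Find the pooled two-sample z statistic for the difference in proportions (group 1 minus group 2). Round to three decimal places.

p̂₁ = 354/1198 = 0.29549, p̂₂ = 752/2401 = 0.31320.
Pooled p̂ = (354+752)/(1198+2401) = 1106/3599 = 0.30731.
SE = √(p̂(1−p̂)(1/n₁+1/n₂)) = √(0.30731·0.69269·0.00125122) = √(0.000266346) = 0.01632.
z = (0.29549 − 0.31320)/0.01632 = -0.01771/0.01632 = -1.085.
Two-sided p-value ≈ 2·Φ(−1.085) = 0.2778. With α = 0.01, fail to reject H₀.

z = -1.085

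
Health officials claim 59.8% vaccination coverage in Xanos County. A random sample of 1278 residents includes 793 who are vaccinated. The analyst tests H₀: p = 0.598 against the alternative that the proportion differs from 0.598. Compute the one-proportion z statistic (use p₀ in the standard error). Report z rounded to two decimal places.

p̂ = 793/1278 = 0.6205.
Under H₀, SE = √(0.598·0.402/1278) = √(0.000188103) = 0.0137.
z = (0.6205 − 0.598)/0.0137 = 0.0225/0.0137 = 1.64.
p-value = 2·P(Z > 1.641) ≈ 0.1009.

z = 1.64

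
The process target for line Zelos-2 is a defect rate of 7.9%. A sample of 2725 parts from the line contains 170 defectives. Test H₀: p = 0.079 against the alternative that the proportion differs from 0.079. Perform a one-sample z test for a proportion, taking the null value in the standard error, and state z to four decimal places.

p̂ = 170/2725 ≈ 0.0623853.
SE = √(p₀(1−p₀)/n) = √(0.072759/2725) = 0.0051673.
z = (0.0623853 − 0.079)/0.0051673 = -0.0166147/0.0051673 = -3.2154.
p-value = 2·P(Z > 3.215) ≈ 0.0013.

z = -3.2154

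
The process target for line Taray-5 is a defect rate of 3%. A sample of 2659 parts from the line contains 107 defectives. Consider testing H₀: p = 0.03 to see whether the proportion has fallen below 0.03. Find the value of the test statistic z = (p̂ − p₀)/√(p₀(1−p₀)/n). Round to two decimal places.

z = 3.10

p̂ = 107/2659 ≈ 0.040241.
SE = √(p₀(1−p₀)/n) = √(0.0291/2659) = 0.003308.
z = (0.040241 − 0.03)/0.003308 = 0.010241/0.003308 = 3.10.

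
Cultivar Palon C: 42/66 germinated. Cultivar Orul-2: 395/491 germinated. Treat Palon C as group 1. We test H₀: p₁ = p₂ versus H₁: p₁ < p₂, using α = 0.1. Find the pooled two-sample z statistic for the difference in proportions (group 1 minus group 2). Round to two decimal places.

z = -3.12

p̂₁ = 42/66 ≈ 0.6364, p̂₂ = 395/491 ≈ 0.8045.
Pooled p̂ = (42+395)/(66+491) = 437/557 = 0.7846.
SE = √(p̂(1−p̂)(1/n₁+1/n₂)) = √(0.7846·0.2154·0.0171882) = √(0.00290524) = 0.0539.
z = (0.6364 − 0.8045)/0.0539 = -0.1681/0.0539 = -3.12.
p-value = P(Z < -3.119) ≈ 0.0009, so at α = 0.1 we reject H₀.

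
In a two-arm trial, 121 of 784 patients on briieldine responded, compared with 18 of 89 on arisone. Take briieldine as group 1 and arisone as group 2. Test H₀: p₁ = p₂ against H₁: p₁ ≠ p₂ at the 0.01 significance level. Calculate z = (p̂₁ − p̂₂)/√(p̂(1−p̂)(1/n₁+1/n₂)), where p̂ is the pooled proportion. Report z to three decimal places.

p̂₁ = 121/784 = 0.15434, p̂₂ = 18/89 = 0.20225.
Pooled p̂ = (121+18)/(784+89) = 139/873 = 0.15922.
SE = √(p̂(1−p̂)(1/n₁+1/n₂)) = √(0.15922·0.84078·0.0125115) = √(0.00167491) = 0.04093.
z = (0.15434 − 0.20225)/0.04093 = -0.04791/0.04093 = -1.171.
Two-sided p-value ≈ 2·Φ(−1.171) = 0.2417; since p > α = 0.01, fail to reject H₀.

z = -1.171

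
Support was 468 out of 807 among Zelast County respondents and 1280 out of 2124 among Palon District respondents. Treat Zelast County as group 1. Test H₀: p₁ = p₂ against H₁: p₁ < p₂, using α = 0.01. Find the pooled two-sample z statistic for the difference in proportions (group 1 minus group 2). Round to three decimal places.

p̂₁ = 468/807 = 0.57993, p̂₂ = 1280/2124 = 0.60264.
Pooled p̂ = (468+1280)/(807+2124) = 1748/2931 = 0.59638.
SE = √(p̂(1−p̂)(1/n₁+1/n₂)) = √(0.59638·0.40362·0.00170997) = √(0.000411607) = 0.02029.
z = (0.57993 − 0.60264)/0.02029 = -0.02271/0.02029 = -1.119.
p-value = P(Z < -1.119) ≈ 0.1315; since p > α = 0.01, fail to reject H₀.

z = -1.119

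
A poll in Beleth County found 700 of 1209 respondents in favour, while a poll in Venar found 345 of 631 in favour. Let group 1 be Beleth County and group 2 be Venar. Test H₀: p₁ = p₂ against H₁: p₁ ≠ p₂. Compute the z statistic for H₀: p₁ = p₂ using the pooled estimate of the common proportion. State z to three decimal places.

p̂₁ = 700/1209 = 0.57899, p̂₂ = 345/631 = 0.54675.
Pooled p̂ = (700+345)/(1209+631) = 1045/1840 = 0.56793.
SE = √(p̂(1−p̂)(1/n₁+1/n₂)) = √(0.56793·0.43207·0.00241192) = √(0.000591848) = 0.02433.
z = (0.57899 − 0.54675)/0.02433 = 0.03224/0.02433 = 1.325.
Two-sided p-value ≈ 2·Φ(−1.325) = 0.1851.

z = 1.325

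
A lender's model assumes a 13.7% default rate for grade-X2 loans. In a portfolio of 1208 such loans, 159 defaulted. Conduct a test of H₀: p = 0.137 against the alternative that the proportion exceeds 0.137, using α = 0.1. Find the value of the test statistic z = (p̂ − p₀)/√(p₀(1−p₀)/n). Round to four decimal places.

z = -0.5436

p̂ = 159/1208 ≈ 0.1316225.
Under H₀, SE = √(0.137·0.863/1208) = √(9.78733e-05) = 0.0098931.
z = (0.1316225 − 0.137)/0.0098931 = -0.0053775/0.0098931 = -0.5436.
p-value = P(Z > -0.544) ≈ 0.7066. With α = 0.1, fail to reject H₀.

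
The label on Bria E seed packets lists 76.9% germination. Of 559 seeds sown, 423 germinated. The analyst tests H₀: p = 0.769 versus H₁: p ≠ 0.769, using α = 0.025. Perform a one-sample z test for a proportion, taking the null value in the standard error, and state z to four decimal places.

p̂ = 423/559 ≈ 0.7567084.
SE = √(p₀(1−p₀)/n) = √(0.17764/559) = 0.0178264.
z = (0.7567084 − 0.769)/0.0178264 = -0.0122916/0.0178264 = -0.6895.
Two-sided p-value ≈ 2·Φ(−0.690) = 0.4905; since p > α = 0.025, fail to reject H₀.

z = -0.6895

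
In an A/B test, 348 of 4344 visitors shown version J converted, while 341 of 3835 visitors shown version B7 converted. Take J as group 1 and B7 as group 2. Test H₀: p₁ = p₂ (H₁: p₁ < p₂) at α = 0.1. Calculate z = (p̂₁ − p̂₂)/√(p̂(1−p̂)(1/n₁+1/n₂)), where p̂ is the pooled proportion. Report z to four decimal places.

z = -1.4311

p̂₁ = 348/4344 ≈ 0.0801105, p̂₂ = 341/3835 ≈ 0.0889179.
Pooled p̂ = (348+341)/(4344+3835) = 689/8179 = 0.0842401.
SE = √(0.0771437 × 0.000490959) = 0.0061542.
z = (0.0801105 − 0.0889179)/0.0061542 = -0.0088074/0.0061542 = -1.4311.
p-value = P(Z < -1.431) ≈ 0.0762; since p < α = 0.1, reject H₀.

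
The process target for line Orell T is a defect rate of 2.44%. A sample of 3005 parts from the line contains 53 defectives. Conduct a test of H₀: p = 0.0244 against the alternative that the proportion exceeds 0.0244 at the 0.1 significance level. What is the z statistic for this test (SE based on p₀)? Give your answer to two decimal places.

z = -2.40

p̂ = 53/3005 ≈ 0.017637.
Under H₀, SE = √(0.0244·0.9756/3005) = √(7.92168e-06) = 0.002815.
z = (0.017637 − 0.0244)/0.002815 = -0.006763/0.002815 = -2.40.
p-value = P(Z > -2.403) ≈ 0.9919, so at α = 0.1 we fail to reject H₀.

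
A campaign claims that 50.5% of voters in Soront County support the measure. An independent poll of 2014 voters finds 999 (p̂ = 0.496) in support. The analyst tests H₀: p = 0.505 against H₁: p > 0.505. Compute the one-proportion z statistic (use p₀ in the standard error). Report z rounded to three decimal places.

z = -0.805

p̂ = 999/2014 ≈ 0.49603.
SE = √(p₀(1−p₀)/n) = √(0.24998/2014) = 0.01114.
z = (0.49603 − 0.505)/0.01114 = -0.00897/0.01114 = -0.805.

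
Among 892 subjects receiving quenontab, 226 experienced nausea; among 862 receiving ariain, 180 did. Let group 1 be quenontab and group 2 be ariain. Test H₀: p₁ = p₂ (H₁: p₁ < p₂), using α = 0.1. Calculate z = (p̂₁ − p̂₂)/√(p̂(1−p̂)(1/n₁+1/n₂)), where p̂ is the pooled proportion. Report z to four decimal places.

z = 2.2113

p̂₁ = 226/892 ≈ 0.253363, p̂₂ = 180/862 ≈ 0.208817.
Pooled p̂ = (226+180)/(892+862) = 406/1754 = 0.231471.
SE = √(0.177892 × 0.00228117) = 0.020145.
z = (0.253363 − 0.208817)/0.020145 = 0.044546/0.020145 = 2.2113.
p-value = P(Z < 2.211) ≈ 0.9865. With α = 0.1, fail to reject H₀.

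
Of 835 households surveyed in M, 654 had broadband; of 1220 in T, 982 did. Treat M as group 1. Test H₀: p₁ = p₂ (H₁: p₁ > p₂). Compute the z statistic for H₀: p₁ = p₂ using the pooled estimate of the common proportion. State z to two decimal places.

z = -1.20

p̂₁ = 654/835 ≈ 0.7832, p̂₂ = 982/1220 ≈ 0.8049.
Pooled p̂ = (654+982)/(835+1220) = 1636/2055 = 0.7961.
SE = √(p̂(1−p̂)(1/n₁+1/n₂)) = √(0.7961·0.2039·0.00201728) = √(0.000327446) = 0.0181.
z = (0.7832 − 0.8049)/0.0181 = -0.0217/0.0181 = -1.20.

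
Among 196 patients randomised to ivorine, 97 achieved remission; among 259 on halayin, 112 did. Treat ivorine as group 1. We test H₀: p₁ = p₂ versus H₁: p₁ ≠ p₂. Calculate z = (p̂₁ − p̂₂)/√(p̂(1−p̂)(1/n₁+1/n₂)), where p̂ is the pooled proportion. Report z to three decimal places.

p̂₁ = 97/196 = 0.49490, p̂₂ = 112/259 = 0.43243.
Pooled p̂ = (97+112)/(196+259) = 209/455 = 0.45934.
SE = √(0.248347 × 0.00896304) = 0.04718.
z = (0.49490 − 0.43243)/0.04718 = 0.06247/0.04718 = 1.324.

z = 1.324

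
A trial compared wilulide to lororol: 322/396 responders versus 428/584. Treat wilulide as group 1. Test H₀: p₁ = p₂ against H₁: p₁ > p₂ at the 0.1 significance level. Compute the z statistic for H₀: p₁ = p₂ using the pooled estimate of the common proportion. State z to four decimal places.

z = 2.9090

p̂₁ = 322/396 ≈ 0.813131, p̂₂ = 428/584 ≈ 0.732877.
Pooled p̂ = (322+428)/(396+584) = 750/980 = 0.765306.
SE = √(0.179613 × 0.00423758) = 0.027588.
z = (0.813131 − 0.732877)/0.027588 = 0.080254/0.027588 = 2.9090.
p-value = P(Z > 2.909) ≈ 0.0018; since p < α = 0.1, reject H₀.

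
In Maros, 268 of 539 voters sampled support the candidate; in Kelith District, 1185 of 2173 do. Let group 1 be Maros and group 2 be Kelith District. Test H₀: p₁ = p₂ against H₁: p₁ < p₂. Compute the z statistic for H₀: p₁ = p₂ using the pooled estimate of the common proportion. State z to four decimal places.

p̂₁ = 268/539 = 0.497217, p̂₂ = 1185/2173 = 0.545329.
Pooled p̂ = (268+1185)/(539+2173) = 1453/2712 = 0.535767.
SE = √(0.248721 × 0.00231548) = 0.023998.
z = (0.497217 − 0.545329)/0.023998 = -0.048112/0.023998 = -2.0048.

z = -2.0048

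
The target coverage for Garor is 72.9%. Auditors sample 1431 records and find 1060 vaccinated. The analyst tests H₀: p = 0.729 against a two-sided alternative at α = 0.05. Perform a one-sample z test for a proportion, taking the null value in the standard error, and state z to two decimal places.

p̂ = 1060/1431 ≈ 0.7407.
Under H₀, SE = √(0.729·0.271/1431) = √(0.000138057) = 0.0117.
z = (0.7407 − 0.729)/0.0117 = 0.0117/0.0117 = 1.00.
p-value = 2·P(Z > 0.999) ≈ 0.3177; since p > α = 0.05, fail to reject H₀.

z = 1.00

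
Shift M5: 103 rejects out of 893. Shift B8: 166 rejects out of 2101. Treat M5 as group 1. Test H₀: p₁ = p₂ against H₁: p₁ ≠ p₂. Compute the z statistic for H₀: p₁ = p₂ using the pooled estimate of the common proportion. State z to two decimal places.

z = 3.18

p̂₁ = 103/893 ≈ 0.1153, p̂₂ = 166/2101 ≈ 0.0790.
Pooled p̂ = (103+166)/(893+2101) = 269/2994 = 0.0898.
SE = √(0.081774 × 0.00159578) = 0.0114.
z = (0.1153 − 0.0790)/0.0114 = 0.0363/0.0114 = 3.18.
Two-sided p-value ≈ 2·Φ(−3.180) = 0.0015.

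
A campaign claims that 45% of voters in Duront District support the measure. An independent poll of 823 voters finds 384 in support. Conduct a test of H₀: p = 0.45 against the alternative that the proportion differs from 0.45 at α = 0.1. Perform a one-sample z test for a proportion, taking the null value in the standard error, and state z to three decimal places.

z = 0.956

p̂ = 384/823 ≈ 0.466586.
Under H₀, SE = √(0.45·0.55/823) = √(0.000300729) = 0.017342.
z = (0.466586 − 0.45)/0.017342 = 0.016586/0.017342 = 0.956.
p-value = 2·P(Z > 0.956) ≈ 0.3389, so at α = 0.1 we fail to reject H₀.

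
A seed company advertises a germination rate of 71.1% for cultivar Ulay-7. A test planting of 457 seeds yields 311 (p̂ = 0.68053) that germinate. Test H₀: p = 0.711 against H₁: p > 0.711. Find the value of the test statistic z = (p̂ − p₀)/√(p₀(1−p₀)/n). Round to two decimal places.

z = -1.44

p̂ = 311/457 ≈ 0.6805.
Under H₀, SE = √(0.711·0.289/457) = √(0.000449626) = 0.0212.
z = (0.6805 − 0.711)/0.0212 = -0.0305/0.0212 = -1.44.
p-value = P(Z > -1.437) ≈ 0.9247.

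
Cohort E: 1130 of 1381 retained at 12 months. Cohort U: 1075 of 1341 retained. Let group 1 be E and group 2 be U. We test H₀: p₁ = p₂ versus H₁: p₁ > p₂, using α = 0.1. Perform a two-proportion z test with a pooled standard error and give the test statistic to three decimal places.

z = 1.104

p̂₁ = 1130/1381 = 0.81825, p̂₂ = 1075/1341 = 0.80164.
Pooled p̂ = (1130+1075)/(1381+1341) = 2205/2722 = 0.81007.
SE = √(0.153859 × 0.00146983) = 0.01504.
z = (0.81825 − 0.80164)/0.01504 = 0.01661/0.01504 = 1.104.
p-value = P(Z > 1.104) ≈ 0.1347; since p > α = 0.1, fail to reject H₀.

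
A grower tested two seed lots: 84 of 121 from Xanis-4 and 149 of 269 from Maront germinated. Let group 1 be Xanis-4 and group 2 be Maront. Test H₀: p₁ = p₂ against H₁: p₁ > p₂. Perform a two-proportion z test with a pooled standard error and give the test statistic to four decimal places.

p̂₁ = 84/121 = 0.694215, p̂₂ = 149/269 = 0.553903.
Pooled p̂ = (84+149)/(121+269) = 233/390 = 0.597436.
SE = √(0.240506 × 0.0119819) = 0.053682.
z = (0.694215 − 0.553903)/0.053682 = 0.140312/0.053682 = 2.6138.

z = 2.6138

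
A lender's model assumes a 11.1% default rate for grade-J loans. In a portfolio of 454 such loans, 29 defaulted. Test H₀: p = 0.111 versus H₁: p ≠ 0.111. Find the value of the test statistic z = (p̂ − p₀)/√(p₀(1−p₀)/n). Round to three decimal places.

z = -3.196

p̂ = 29/454 ≈ 0.063877.
Standard error under H₀: √(0.111×0.889/454) = 0.014743.
z = (0.063877 − 0.111)/0.014743 = -0.047123/0.014743 = -3.196.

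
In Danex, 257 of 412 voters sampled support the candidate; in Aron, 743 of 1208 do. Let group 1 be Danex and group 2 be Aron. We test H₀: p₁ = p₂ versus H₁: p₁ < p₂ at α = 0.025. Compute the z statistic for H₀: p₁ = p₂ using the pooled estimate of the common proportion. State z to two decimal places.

p̂₁ = 257/412 = 0.6238, p̂₂ = 743/1208 = 0.6151.
Pooled p̂ = (257+743)/(412+1208) = 1000/1620 = 0.6173.
SE = √(0.236244 × 0.003255) = 0.0277.
z = (0.6238 − 0.6151)/0.0277 = 0.0087/0.0277 = 0.31.
p-value = P(Z < 0.314) ≈ 0.6234. With α = 0.025, fail to reject H₀.

z = 0.31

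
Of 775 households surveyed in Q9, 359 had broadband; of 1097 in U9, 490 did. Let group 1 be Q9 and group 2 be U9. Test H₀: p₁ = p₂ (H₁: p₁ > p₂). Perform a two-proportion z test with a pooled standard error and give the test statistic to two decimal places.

p̂₁ = 359/775 = 0.4632, p̂₂ = 490/1097 = 0.4467.
Pooled p̂ = (359+490)/(775+1097) = 849/1872 = 0.4535.
SE = √(0.24784 × 0.0022019) = 0.0234.
z = (0.4632 − 0.4467)/0.0234 = 0.0165/0.0234 = 0.71.

z = 0.71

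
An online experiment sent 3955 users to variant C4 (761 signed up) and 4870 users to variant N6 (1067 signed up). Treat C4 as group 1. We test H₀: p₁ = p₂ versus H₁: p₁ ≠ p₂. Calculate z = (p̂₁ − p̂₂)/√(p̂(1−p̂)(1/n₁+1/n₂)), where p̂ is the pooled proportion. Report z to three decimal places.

z = -3.076

p̂₁ = 761/3955 ≈ 0.192415, p̂₂ = 1067/4870 ≈ 0.219097.
Pooled p̂ = (761+1067)/(3955+4870) = 1828/8825 = 0.207139.
SE = √(p̂(1−p̂)(1/n₁+1/n₂)) = √(0.207139·0.792861·0.000458183) = √(7.52485e-05) = 0.008675.
z = (0.192415 − 0.219097)/0.008675 = -0.026682/0.008675 = -3.076.
Two-sided p-value ≈ 2·Φ(−3.076) = 0.0021.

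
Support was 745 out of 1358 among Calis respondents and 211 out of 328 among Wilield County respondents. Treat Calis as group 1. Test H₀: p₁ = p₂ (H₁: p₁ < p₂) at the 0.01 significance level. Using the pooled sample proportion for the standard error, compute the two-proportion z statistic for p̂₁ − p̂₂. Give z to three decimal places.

p̂₁ = 745/1358 ≈ 0.548601, p̂₂ = 211/328 ≈ 0.643293.
Pooled p̂ = (745+211)/(1358+328) = 956/1686 = 0.567023.
SE = √(0.245508 × 0.00378516) = 0.030484.
z = (0.548601 − 0.643293)/0.030484 = -0.094692/0.030484 = -3.106.
p-value = P(Z < -3.106) ≈ 0.0009; since p < α = 0.01, reject H₀.

z = -3.106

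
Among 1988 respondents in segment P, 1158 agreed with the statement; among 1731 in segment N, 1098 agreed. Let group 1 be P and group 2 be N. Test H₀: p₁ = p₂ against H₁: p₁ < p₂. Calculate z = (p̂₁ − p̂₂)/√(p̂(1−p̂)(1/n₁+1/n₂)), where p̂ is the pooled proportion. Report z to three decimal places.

z = -3.227

p̂₁ = 1158/1988 = 0.58249, p̂₂ = 1098/1731 = 0.63432.
Pooled p̂ = (1158+1098)/(1988+1731) = 2256/3719 = 0.60661.
SE = √(p̂(1−p̂)(1/n₁+1/n₂)) = √(0.60661·0.39339·0.00108072) = √(0.000257896) = 0.01606.
z = (0.58249 − 0.63432)/0.01606 = -0.05183/0.01606 = -3.227.
p-value = P(Z < -3.227) ≈ 0.0006.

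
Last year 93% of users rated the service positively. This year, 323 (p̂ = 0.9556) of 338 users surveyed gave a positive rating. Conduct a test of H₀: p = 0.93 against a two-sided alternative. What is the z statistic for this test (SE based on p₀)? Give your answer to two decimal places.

p̂ = 323/338 = 0.95562.
Standard error under H₀: √(0.93×0.07/338) = 0.01388.
z = (0.95562 − 0.93)/0.01388 = 0.02562/0.01388 = 1.85.

z = 1.85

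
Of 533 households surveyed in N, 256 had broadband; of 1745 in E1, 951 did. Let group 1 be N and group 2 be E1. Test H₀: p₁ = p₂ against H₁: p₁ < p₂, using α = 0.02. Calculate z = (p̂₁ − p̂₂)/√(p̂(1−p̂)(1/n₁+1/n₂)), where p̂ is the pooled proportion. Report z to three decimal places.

p̂₁ = 256/533 = 0.48030, p̂₂ = 951/1745 = 0.54499.
Pooled p̂ = (256+951)/(533+1745) = 1207/2278 = 0.52985.
SE = √(0.249109 × 0.00244924) = 0.02470.
z = (0.48030 − 0.54499)/0.02470 = -0.06469/0.02470 = -2.619.
p-value = P(Z < -2.619) ≈ 0.0044; since p < α = 0.02, reject H₀.

z = -2.619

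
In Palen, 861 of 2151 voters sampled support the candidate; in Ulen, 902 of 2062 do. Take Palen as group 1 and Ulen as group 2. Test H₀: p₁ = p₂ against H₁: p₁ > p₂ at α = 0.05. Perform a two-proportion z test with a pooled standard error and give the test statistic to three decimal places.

z = -2.444

p̂₁ = 861/2151 ≈ 0.400279, p̂₂ = 902/2062 ≈ 0.437439.
Pooled p̂ = (861+902)/(2151+2062) = 1763/4213 = 0.418467.
SE = √(p̂(1−p̂)(1/n₁+1/n₂)) = √(0.418467·0.581533·0.000949866) = √(0.000231152) = 0.015204.
z = (0.400279 − 0.437439)/0.015204 = -0.037160/0.015204 = -2.444.
p-value = P(Z > -2.444) ≈ 0.9927, so at α = 0.05 we fail to reject H₀.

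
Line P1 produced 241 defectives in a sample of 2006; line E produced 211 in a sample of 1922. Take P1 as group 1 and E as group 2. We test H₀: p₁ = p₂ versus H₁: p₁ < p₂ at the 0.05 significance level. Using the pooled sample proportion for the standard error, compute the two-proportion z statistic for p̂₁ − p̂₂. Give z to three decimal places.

p̂₁ = 241/2006 ≈ 0.12014, p̂₂ = 211/1922 ≈ 0.10978.
Pooled p̂ = (241+211)/(2006+1922) = 452/3928 = 0.11507.
SE = √(p̂(1−p̂)(1/n₁+1/n₂)) = √(0.11507·0.88493·0.0010188) = √(0.000103744) = 0.01019.
z = (0.12014 − 0.10978)/0.01019 = 0.01036/0.01019 = 1.017.
p-value = P(Z < 1.017) ≈ 0.8454, so at α = 0.05 we fail to reject H₀.

z = 1.017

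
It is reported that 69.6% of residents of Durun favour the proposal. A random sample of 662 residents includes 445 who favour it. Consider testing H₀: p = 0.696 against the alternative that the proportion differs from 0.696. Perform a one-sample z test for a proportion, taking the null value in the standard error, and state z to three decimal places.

z = -1.331

p̂ = 445/662 ≈ 0.67221.
Under H₀, SE = √(0.696·0.304/662) = √(0.000319613) = 0.01788.
z = (0.67221 − 0.696)/0.01788 = -0.02379/0.01788 = -1.331.
Two-sided p-value ≈ 2·Φ(−1.331) = 0.1832.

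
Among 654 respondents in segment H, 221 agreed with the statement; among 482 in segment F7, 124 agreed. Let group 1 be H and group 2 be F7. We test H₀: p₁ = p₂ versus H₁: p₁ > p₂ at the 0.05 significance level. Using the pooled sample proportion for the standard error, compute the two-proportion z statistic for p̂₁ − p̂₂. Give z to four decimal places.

p̂₁ = 221/654 ≈ 0.337920, p̂₂ = 124/482 ≈ 0.257261.
Pooled p̂ = (221+124)/(654+482) = 345/1136 = 0.303697.
SE = √(0.211465 × 0.00360374) = 0.027606.
z = (0.337920 − 0.257261)/0.027606 = 0.080659/0.027606 = 2.9218.
p-value = P(Z > 2.922) ≈ 0.0017, so at α = 0.05 we reject H₀.

z = 2.9218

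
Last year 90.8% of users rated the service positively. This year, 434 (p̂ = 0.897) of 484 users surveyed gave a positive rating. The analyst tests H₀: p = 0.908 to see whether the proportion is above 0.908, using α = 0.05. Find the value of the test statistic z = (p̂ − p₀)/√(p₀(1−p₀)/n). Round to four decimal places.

z = -0.8606

p̂ = 434/484 ≈ 0.896694.
Standard error under H₀: √(0.908×0.092/484) = 0.013138.
z = (0.896694 − 0.908)/0.013138 = -0.011306/0.013138 = -0.8606.
p-value = P(Z > -0.861) ≈ 0.8053. With α = 0.05, fail to reject H₀.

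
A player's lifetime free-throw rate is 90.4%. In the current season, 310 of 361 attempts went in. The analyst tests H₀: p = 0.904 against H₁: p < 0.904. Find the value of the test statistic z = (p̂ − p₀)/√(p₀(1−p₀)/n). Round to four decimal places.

p̂ = 310/361 = 0.858726.
SE = √(p₀(1−p₀)/n) = √(0.086784/361) = 0.015505.
z = (0.858726 − 0.904)/0.015505 = -0.045274/0.015505 = -2.9200.
p-value = P(Z < -2.920) ≈ 0.0018.

z = -2.9200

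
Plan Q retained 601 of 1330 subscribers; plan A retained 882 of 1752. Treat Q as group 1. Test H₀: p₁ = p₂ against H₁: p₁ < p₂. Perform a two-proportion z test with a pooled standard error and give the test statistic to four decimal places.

p̂₁ = 601/1330 ≈ 0.4518797, p̂₂ = 882/1752 ≈ 0.5034247.
Pooled p̂ = (601+882)/(1330+1752) = 1483/3082 = 0.4811811.
SE = √(p̂(1−p̂)(1/n₁+1/n₂)) = √(0.4811811·0.5188189·0.00132266) = √(0.000330196) = 0.0181713.
z = (0.4518797 − 0.5034247)/0.0181713 = -0.0515450/0.0181713 = -2.8366.

z = -2.8366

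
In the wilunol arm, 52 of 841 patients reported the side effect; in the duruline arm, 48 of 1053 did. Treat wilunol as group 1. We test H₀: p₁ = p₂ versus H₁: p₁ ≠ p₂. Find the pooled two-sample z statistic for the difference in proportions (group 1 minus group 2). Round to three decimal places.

z = 1.571

p̂₁ = 52/841 = 0.061831, p̂₂ = 48/1053 = 0.045584.
Pooled p̂ = (52+48)/(841+1053) = 100/1894 = 0.052798.
SE = √(p̂(1−p̂)(1/n₁+1/n₂)) = √(0.052798·0.947202·0.00213873) = √(0.000106959) = 0.010342.
z = (0.061831 − 0.045584)/0.010342 = 0.016247/0.010342 = 1.571.
Two-sided p-value ≈ 2·Φ(−1.571) = 0.1162.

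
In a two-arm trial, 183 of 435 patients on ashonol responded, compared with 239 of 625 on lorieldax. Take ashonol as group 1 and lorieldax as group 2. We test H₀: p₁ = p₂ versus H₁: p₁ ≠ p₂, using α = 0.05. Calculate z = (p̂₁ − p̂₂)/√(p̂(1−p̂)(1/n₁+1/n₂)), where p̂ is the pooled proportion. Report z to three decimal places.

z = 1.253

p̂₁ = 183/435 = 0.42069, p̂₂ = 239/625 = 0.38240.
Pooled p̂ = (183+239)/(435+625) = 422/1060 = 0.39811.
SE = √(0.239619 × 0.00389885) = 0.03057.
z = (0.42069 − 0.38240)/0.03057 = 0.03829/0.03057 = 1.253.
p-value = 2·P(Z > 1.253) ≈ 0.2103, so at α = 0.05 we fail to reject H₀.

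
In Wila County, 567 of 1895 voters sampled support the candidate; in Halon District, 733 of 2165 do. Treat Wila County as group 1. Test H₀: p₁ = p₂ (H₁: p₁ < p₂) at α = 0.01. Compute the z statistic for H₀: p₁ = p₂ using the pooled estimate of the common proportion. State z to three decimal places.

z = -2.682

p̂₁ = 567/1895 = 0.299208, p̂₂ = 733/2165 = 0.338568.
Pooled p̂ = (567+733)/(1895+2165) = 1300/4060 = 0.320197.
SE = √(0.217671 × 0.000989598) = 0.014677.
z = (0.299208 − 0.338568)/0.014677 = -0.039360/0.014677 = -2.682.
p-value = P(Z < -2.682) ≈ 0.0037; since p < α = 0.01, reject H₀.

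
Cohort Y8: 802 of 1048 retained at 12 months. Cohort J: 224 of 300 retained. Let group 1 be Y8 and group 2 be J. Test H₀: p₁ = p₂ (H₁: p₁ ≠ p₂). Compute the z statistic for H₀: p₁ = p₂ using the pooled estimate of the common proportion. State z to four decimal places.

z = 0.6662

p̂₁ = 802/1048 ≈ 0.765267, p̂₂ = 224/300 ≈ 0.746667.
Pooled p̂ = (802+224)/(1048+300) = 1026/1348 = 0.761128.
SE = √(0.181812 × 0.00428753) = 0.027920.
z = (0.765267 − 0.746667)/0.027920 = 0.018600/0.027920 = 0.6662.
Two-sided p-value ≈ 2·Φ(−0.666) = 0.5053.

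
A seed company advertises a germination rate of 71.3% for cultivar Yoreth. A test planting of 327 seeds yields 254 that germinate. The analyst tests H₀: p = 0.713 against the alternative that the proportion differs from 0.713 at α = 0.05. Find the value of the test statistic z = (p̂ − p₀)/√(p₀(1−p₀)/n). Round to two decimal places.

z = 2.55

p̂ = 254/327 = 0.7768.
Standard error under H₀: √(0.713×0.287/327) = 0.0250.
z = (0.7768 − 0.713)/0.0250 = 0.0638/0.0250 = 2.55.
Two-sided p-value ≈ 2·Φ(−2.549) = 0.0108, so at α = 0.05 we reject H₀.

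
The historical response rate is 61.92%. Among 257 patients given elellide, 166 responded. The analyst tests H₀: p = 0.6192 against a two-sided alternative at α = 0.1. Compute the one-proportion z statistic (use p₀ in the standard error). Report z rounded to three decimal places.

z = 0.882

p̂ = 166/257 = 0.64591.
SE = √(p₀(1−p₀)/n) = √(0.23579/257) = 0.03029.
z = (0.64591 − 0.6192)/0.03029 = 0.02671/0.03029 = 0.882.
Two-sided p-value ≈ 2·Φ(−0.882) = 0.3778; since p > α = 0.1, fail to reject H₀.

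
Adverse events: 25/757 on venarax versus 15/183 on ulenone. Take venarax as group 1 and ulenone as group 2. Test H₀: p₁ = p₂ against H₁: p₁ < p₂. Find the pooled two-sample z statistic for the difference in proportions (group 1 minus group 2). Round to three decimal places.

p̂₁ = 25/757 ≈ 0.033025, p̂₂ = 15/183 ≈ 0.081967.
Pooled p̂ = (25+15)/(757+183) = 40/940 = 0.042553.
SE = √(p̂(1−p̂)(1/n₁+1/n₂)) = √(0.042553·0.957447·0.00678548) = √(0.000276457) = 0.016627.
z = (0.033025 − 0.081967)/0.016627 = -0.048942/0.016627 = -2.944.
p-value = P(Z < -2.944) ≈ 0.0016.

z = -2.944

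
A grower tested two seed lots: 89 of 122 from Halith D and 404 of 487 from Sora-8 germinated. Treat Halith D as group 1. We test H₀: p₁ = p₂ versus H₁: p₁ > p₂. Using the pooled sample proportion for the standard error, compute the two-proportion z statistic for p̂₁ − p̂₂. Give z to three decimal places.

z = -2.517

p̂₁ = 89/122 ≈ 0.72951, p̂₂ = 404/487 ≈ 0.82957.
Pooled p̂ = (89+404)/(122+487) = 493/609 = 0.80952.
SE = √(p̂(1−p̂)(1/n₁+1/n₂)) = √(0.80952·0.19048·0.0102501) = √(0.00158052) = 0.03976.
z = (0.72951 − 0.82957)/0.03976 = -0.10006/0.03976 = -2.517.
p-value = P(Z > -2.517) ≈ 0.9941.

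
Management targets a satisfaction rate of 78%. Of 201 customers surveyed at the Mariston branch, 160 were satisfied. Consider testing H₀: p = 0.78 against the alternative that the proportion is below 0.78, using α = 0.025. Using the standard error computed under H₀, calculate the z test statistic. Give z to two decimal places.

z = 0.55

p̂ = 160/201 ≈ 0.7960.
Under H₀, SE = √(0.78·0.22/201) = √(0.000853731) = 0.0292.
z = (0.7960 − 0.78)/0.0292 = 0.0160/0.0292 = 0.55.
p-value = P(Z < 0.548) ≈ 0.7082. With α = 0.025, fail to reject H₀.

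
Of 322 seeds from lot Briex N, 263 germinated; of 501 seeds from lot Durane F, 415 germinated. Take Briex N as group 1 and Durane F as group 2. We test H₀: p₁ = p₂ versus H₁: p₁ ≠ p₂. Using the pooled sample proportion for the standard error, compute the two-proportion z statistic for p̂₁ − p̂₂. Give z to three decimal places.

z = -0.425

p̂₁ = 263/322 = 0.81677, p̂₂ = 415/501 = 0.82834.
Pooled p̂ = (263+415)/(322+501) = 678/823 = 0.82382.
SE = √(0.145144 × 0.0051016) = 0.02721.
z = (0.81677 − 0.82834)/0.02721 = -0.01157/0.02721 = -0.425.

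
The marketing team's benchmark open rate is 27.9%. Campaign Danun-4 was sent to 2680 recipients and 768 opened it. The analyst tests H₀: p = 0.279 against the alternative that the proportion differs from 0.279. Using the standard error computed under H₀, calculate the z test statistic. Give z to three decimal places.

p̂ = 768/2680 ≈ 0.286567.
Standard error under H₀: √(0.279×0.721/2680) = 0.008664.
z = (0.286567 − 0.279)/0.008664 = 0.007567/0.008664 = 0.873.
Two-sided p-value ≈ 2·Φ(−0.873) = 0.3824.

z = 0.873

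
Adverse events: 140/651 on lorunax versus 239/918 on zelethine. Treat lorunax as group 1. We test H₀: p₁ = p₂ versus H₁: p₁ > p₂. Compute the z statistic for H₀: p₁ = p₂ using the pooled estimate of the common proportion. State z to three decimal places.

p̂₁ = 140/651 ≈ 0.215054, p̂₂ = 239/918 ≈ 0.260349.
Pooled p̂ = (140+239)/(651+918) = 379/1569 = 0.241555.
SE = √(p̂(1−p̂)(1/n₁+1/n₂)) = √(0.241555·0.758445·0.00262542) = √(0.000480994) = 0.021932.
z = (0.215054 − 0.260349)/0.021932 = -0.045295/0.021932 = -2.065.

z = -2.065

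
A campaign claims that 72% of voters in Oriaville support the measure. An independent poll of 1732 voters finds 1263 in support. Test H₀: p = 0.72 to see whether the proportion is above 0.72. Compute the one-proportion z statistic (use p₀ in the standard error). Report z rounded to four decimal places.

z = 0.8541

p̂ = 1263/1732 = 0.729215.
SE = √(p₀(1−p₀)/n) = √(0.2016/1732) = 0.010789.
z = (0.729215 − 0.72)/0.010789 = 0.009215/0.010789 = 0.8541.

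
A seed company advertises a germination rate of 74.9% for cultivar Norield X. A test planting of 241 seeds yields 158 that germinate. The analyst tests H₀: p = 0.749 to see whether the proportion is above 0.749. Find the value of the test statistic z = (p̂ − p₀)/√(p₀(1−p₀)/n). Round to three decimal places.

z = -3.344

p̂ = 158/241 ≈ 0.65560.
SE = √(p₀(1−p₀)/n) = √(0.188/241) = 0.02793.
z = (0.65560 − 0.749)/0.02793 = -0.09340/0.02793 = -3.344.
p-value = P(Z > -3.344) ≈ 0.9996.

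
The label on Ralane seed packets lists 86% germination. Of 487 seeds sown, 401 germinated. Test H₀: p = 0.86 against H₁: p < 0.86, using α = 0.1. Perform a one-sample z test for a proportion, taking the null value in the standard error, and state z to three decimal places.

p̂ = 401/487 ≈ 0.823409.
SE = √(p₀(1−p₀)/n) = √(0.1204/487) = 0.015723.
z = (0.823409 − 0.86)/0.015723 = -0.036591/0.015723 = -2.327.
p-value = P(Z < -2.327) ≈ 0.0100. With α = 0.1, reject H₀.

z = -2.327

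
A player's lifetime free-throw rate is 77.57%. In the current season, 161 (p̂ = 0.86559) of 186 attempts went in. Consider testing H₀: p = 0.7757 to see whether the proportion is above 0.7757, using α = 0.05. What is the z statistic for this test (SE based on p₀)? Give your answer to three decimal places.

z = 2.939

p̂ = 161/186 ≈ 0.865591.
SE = √(p₀(1−p₀)/n) = √(0.17399/186) = 0.030585.
z = (0.865591 − 0.7757)/0.030585 = 0.089891/0.030585 = 2.939.
p-value = P(Z > 2.939) ≈ 0.0016; since p < α = 0.05, reject H₀.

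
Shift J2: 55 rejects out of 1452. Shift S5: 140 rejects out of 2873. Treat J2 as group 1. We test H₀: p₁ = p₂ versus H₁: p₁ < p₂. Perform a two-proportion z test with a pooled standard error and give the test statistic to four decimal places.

z = -1.6241

p̂₁ = 55/1452 = 0.0378788, p̂₂ = 140/2873 = 0.0487296.
Pooled p̂ = (55+140)/(1452+2873) = 195/4325 = 0.0450867.
SE = √(p̂(1−p̂)(1/n₁+1/n₂)) = √(0.0450867·0.9549133·0.00103677) = √(4.46371e-05) = 0.0066811.
z = (0.0378788 − 0.0487296)/0.0066811 = -0.0108508/0.0066811 = -1.6241.
p-value = P(Z < -1.624) ≈ 0.0522.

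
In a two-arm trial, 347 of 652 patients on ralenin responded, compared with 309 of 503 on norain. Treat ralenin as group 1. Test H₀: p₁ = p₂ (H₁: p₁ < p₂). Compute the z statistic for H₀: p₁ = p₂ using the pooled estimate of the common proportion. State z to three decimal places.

z = -2.793

p̂₁ = 347/652 ≈ 0.53221, p̂₂ = 309/503 ≈ 0.61431.
Pooled p̂ = (347+309)/(652+503) = 656/1155 = 0.56797.
SE = √(p̂(1−p̂)(1/n₁+1/n₂)) = √(0.56797·0.43203·0.00352181) = √(0.000864185) = 0.02940.
z = (0.53221 − 0.61431)/0.02940 = -0.08210/0.02940 = -2.793.
p-value = P(Z < -2.793) ≈ 0.0026.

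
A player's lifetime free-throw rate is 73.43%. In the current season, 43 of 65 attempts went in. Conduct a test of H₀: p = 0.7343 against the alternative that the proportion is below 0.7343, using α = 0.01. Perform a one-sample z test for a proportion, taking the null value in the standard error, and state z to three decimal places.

p̂ = 43/65 ≈ 0.66154.
Standard error under H₀: √(0.7343×0.2657/65) = 0.05479.
z = (0.66154 − 0.7343)/0.05479 = -0.07276/0.05479 = -1.328.
p-value = P(Z < -1.328) ≈ 0.0921, so at α = 0.01 we fail to reject H₀.

z = -1.328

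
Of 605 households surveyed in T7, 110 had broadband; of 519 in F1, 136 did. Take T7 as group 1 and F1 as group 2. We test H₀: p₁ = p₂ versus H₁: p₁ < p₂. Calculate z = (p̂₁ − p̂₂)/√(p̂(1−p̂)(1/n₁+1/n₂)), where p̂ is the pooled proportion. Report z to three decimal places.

p̂₁ = 110/605 ≈ 0.18182, p̂₂ = 136/519 ≈ 0.26204.
Pooled p̂ = (110+136)/(605+519) = 246/1124 = 0.21886.
SE = √(0.170961 × 0.00357967) = 0.02474.
z = (0.18182 − 0.26204)/0.02474 = -0.08022/0.02474 = -3.243.
p-value = P(Z < -3.243) ≈ 0.0006.

z = -3.243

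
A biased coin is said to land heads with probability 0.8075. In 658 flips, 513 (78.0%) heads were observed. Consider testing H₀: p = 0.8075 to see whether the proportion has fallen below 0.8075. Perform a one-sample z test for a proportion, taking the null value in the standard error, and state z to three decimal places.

z = -1.813

p̂ = 513/658 ≈ 0.77964.
Under H₀, SE = √(0.8075·0.1925/658) = √(0.000236237) = 0.01537.
z = (0.77964 − 0.8075)/0.01537 = -0.02786/0.01537 = -1.813.
p-value = P(Z < -1.813) ≈ 0.0349.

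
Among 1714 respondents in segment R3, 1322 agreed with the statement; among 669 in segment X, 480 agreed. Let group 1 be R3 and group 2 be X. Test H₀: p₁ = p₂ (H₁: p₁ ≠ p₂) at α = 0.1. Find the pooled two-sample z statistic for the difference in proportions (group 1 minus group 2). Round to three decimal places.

z = 2.749

p̂₁ = 1322/1714 = 0.771295, p̂₂ = 480/669 = 0.717489.
Pooled p̂ = (1322+480)/(1714+669) = 1802/2383 = 0.756190.
SE = √(0.184367 × 0.0020782) = 0.019574.
z = (0.771295 − 0.717489)/0.019574 = 0.053806/0.019574 = 2.749.
Two-sided p-value ≈ 2·Φ(−2.749) = 0.0060, so at α = 0.1 we reject H₀.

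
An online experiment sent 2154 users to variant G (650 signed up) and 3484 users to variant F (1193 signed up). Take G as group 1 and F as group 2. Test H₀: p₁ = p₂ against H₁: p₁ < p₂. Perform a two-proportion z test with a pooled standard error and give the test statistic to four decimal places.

z = -3.1623

p̂₁ = 650/2154 = 0.3017642, p̂₂ = 1193/3484 = 0.3424225.
Pooled p̂ = (650+1193)/(2154+3484) = 1843/5638 = 0.3268890.
SE = √(0.220033 × 0.000751279) = 0.0128571.
z = (0.3017642 − 0.3424225)/0.0128571 = -0.0406583/0.0128571 = -3.1623.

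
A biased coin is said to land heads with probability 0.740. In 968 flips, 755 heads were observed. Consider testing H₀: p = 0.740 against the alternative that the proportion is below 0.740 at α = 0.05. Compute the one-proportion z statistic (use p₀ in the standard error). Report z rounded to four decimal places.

z = 2.8343

p̂ = 755/968 ≈ 0.7799587.
Standard error under H₀: √(0.74×0.26/968) = 0.0140982.
z = (0.7799587 − 0.74)/0.0140982 = 0.0399587/0.0140982 = 2.8343.
p-value = P(Z < 2.834) ≈ 0.9977. With α = 0.05, fail to reject H₀.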